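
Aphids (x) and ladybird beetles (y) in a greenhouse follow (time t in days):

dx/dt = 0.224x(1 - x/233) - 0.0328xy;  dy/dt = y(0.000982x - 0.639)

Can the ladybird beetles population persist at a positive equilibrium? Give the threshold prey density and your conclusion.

The predator equation gives dy/dt > 0 only when x > 0.639/0.000982 = 651.
Without the predator, x → K = 233. Since 233 < 651, the predator cannot invade.

Threshold x = 651; K < 651, so no, the predator goes extinct.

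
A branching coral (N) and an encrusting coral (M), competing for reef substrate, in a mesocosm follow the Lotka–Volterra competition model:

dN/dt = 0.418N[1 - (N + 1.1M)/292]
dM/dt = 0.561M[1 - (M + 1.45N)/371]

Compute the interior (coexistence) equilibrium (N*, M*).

N* ≈ 195, M* ≈ 88.1

Setting both brackets to zero gives the nullclines N + 1.1M = 292 and 1.45N + M = 371.
Substituting M = 371 - 1.45N into the first: N(1 - 1.1·1.45) = 292 - 1.1·371.
So N* = -116/-0.595 = 195, and then M* = 371 - 1.45·195 = 88.1.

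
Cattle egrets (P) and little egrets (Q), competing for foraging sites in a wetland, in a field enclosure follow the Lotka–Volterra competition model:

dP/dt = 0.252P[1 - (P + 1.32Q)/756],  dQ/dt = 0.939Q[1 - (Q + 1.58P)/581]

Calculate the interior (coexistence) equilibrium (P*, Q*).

Setting both brackets to zero gives the nullclines P + 1.32Q = 756 and 1.58P + Q = 581.
Substituting Q = 581 - 1.58P into the first: P(1 - 1.32·1.58) = 756 - 1.32·581.
So P* = -10.9/-1.09 = 10.1, and then Q* = 581 - 1.58·10.1 = 565.

P* ≈ 10.1, Q* ≈ 565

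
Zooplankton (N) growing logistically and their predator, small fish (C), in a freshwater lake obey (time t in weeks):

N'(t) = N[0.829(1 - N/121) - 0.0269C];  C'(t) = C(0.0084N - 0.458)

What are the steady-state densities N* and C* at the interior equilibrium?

N* ≈ 54.5, C* ≈ 16.9

From dC/dt = 0 with C > 0: 0.0084N* = 0.458, so N* = 54.5.
Substitute into dN/dt = 0: 0.829(1 - 54.5/121) = 0.0269C*.
The bracket is 0.549, giving C* = 0.455/0.0269 = 16.9.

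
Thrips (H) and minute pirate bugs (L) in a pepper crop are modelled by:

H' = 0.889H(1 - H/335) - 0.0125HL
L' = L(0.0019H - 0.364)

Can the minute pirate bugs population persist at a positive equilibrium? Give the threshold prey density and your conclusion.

Threshold H = 192; K > 192, so yes, the predator persists.

The predator equation gives dL/dt > 0 only when H > 0.364/0.0019 = 192.
Without the predator, H → K = 335. Since 335 > 192, the predator can invade and persist.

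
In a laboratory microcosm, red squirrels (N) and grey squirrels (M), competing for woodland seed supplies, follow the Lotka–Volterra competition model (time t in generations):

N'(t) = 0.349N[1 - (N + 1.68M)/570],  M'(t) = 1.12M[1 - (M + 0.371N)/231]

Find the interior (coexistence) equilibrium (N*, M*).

N* ≈ 483, M* ≈ 51.8

Setting both brackets to zero gives the nullclines N + 1.68M = 570 and 0.371N + M = 231.
Substituting M = 231 - 0.371N into the first: N(1 - 1.68·0.371) = 570 - 1.68·231.
So N* = 182/0.377 = 483, and then M* = 231 - 0.371·483 = 51.8.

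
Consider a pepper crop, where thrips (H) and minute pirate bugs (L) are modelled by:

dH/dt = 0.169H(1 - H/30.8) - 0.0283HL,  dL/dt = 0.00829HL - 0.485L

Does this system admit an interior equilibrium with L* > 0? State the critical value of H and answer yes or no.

The predator equation gives dL/dt > 0 only when H > 0.485/0.00829 = 58.5.
Without the predator, H → K = 30.8. Since 30.8 < 58.5, the predator cannot invade.

Threshold H = 58.5; K < 58.5, so no, the predator goes extinct.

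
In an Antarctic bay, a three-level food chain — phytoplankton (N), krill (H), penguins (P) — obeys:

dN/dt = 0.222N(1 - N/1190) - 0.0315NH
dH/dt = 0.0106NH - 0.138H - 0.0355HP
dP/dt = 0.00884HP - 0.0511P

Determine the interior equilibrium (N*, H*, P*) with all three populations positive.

From dP/dt = 0: 0.00884H* = 0.0511, so H* = 5.78.
From dN/dt = 0: 0.222(1 - N*/1190) = 0.0315·5.78, giving N* = 1190·(1 - 0.82) = 214.
From dH/dt = 0: 0.0106·214 - 0.138 = 0.0355P*, so P* = 2.13/0.0355 = 60.

N* ≈ 214, H* ≈ 5.78, P* ≈ 60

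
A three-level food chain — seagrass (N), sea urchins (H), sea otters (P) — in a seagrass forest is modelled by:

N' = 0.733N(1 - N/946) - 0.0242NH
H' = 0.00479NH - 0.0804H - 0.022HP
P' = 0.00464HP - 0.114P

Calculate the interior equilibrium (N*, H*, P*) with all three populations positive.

From dP/dt = 0: 0.00464H* = 0.114, so H* = 24.6.
From dN/dt = 0: 0.733(1 - N*/946) = 0.0242·24.6, giving N* = 946·(1 - 0.811) = 179.
From dH/dt = 0: 0.00479·179 - 0.0804 = 0.022P*, so P* = 0.775/0.022 = 35.2.

N* ≈ 179, H* ≈ 24.6, P* ≈ 35.2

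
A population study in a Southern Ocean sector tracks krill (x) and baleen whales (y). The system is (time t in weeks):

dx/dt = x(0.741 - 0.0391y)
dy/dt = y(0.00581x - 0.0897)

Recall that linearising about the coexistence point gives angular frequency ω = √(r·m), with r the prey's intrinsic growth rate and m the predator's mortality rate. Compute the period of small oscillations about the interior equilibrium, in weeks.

Here r = 0.741 and m = 0.0897, so r·m = 0.0665.
ω = √0.0665 = 0.258 per week, hence T = 2π/ω ≈ 24.4 weeks.

T ≈ 24.4 weeks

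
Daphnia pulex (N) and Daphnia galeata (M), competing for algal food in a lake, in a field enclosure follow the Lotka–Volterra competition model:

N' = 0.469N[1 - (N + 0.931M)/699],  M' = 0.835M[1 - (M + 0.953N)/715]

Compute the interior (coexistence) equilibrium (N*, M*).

N* ≈ 296, M* ≈ 433

Setting both brackets to zero gives the nullclines N + 0.931M = 699 and 0.953N + M = 715.
Substituting M = 715 - 0.953N into the first: N(1 - 0.931·0.953) = 699 - 0.931·715.
So N* = 33.3/0.113 = 296, and then M* = 715 - 0.953·296 = 433.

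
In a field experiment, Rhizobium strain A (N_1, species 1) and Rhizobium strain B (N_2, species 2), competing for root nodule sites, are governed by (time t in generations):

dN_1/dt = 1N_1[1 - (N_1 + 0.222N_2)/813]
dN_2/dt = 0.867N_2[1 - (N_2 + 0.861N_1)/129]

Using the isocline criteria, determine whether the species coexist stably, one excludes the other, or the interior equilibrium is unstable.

species 1 excludes species 2

Compare the nullcline intercepts: K1/α12 = 813/0.222 = 3660 > K2 = 129; K2/α21 = 129/0.861 = 150 < K1 = 813.
Since the inequalities point opposite ways, species 1 can invade but species 2 cannot.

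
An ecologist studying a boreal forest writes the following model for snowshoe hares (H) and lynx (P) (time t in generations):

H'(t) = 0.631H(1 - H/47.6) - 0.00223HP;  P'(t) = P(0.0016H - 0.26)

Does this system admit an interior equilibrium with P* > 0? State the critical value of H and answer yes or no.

The predator equation gives dP/dt > 0 only when H > 0.26/0.0016 = 162.
Without the predator, H → K = 47.6. Since 47.6 < 162, the predator cannot invade.

Threshold H = 162; K < 162, so no, the predator goes extinct.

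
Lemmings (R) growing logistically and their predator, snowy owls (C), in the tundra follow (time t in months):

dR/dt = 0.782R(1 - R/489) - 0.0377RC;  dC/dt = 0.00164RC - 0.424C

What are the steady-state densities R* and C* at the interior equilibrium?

From dC/dt = 0 with C > 0: 0.00164R* = 0.424, so R* = 259.
Substitute into dR/dt = 0: 0.782(1 - 259/489) = 0.0377C*.
The bracket is 0.471, giving C* = 0.369/0.0377 = 9.78.

R* ≈ 259, C* ≈ 9.78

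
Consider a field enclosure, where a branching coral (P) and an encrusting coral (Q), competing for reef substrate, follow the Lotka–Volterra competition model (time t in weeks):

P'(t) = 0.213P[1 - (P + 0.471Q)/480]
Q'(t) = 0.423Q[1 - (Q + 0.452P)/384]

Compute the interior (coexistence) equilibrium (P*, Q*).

Setting both brackets to zero gives the nullclines P + 0.471Q = 480 and 0.452P + Q = 384.
Substituting Q = 384 - 0.452P into the first: P(1 - 0.471·0.452) = 480 - 0.471·384.
So P* = 299/0.787 = 380, and then Q* = 384 - 0.452·380 = 212.

P* ≈ 380, Q* ≈ 212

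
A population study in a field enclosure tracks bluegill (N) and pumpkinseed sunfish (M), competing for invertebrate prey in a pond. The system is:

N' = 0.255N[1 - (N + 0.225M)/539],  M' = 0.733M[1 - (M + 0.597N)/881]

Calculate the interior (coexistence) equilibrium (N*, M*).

N* ≈ 394, M* ≈ 646

Setting both brackets to zero gives the nullclines N + 0.225M = 539 and 0.597N + M = 881.
Substituting M = 881 - 0.597N into the first: N(1 - 0.225·0.597) = 539 - 0.225·881.
So N* = 341/0.866 = 394, and then M* = 881 - 0.597·394 = 646.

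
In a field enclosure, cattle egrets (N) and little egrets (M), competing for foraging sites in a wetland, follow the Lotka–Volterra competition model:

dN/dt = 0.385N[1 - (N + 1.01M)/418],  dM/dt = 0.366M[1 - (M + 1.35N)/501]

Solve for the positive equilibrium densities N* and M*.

Setting both brackets to zero gives the nullclines N + 1.01M = 418 and 1.35N + M = 501.
Substituting M = 501 - 1.35N into the first: N(1 - 1.01·1.35) = 418 - 1.01·501.
So N* = -88/-0.364 = 242, and then M* = 501 - 1.35·242 = 174.

N* ≈ 242, M* ≈ 174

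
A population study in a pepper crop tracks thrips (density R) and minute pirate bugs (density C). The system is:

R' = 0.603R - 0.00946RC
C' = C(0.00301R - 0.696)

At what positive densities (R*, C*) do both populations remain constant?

R* ≈ 231, C* ≈ 63.7

Set dC/dt = 0 with C > 0: 0.00301R - 0.696 = 0, so R* = 0.696/0.00301 = 231.
Set dR/dt = 0 with R > 0: 0.603 - 0.00946C = 0, so C* = 0.603/0.00946 = 63.7.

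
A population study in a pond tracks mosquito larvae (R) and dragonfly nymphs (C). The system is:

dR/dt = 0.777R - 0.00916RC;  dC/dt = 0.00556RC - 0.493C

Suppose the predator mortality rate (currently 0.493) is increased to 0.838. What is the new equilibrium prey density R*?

R* ≈ 151

At the interior fixed point, setting dC/dt = 0 with C > 0 fixes R* = (predator death rate)/(RC coefficient) — independent of the other coefficients.
With the change, R* = 0.838/0.00556 = 151; it rises from 88.7.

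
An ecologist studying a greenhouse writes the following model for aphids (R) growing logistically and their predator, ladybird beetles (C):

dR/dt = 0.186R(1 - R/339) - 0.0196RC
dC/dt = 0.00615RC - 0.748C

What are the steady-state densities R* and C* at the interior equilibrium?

From dC/dt = 0 with C > 0: 0.00615R* = 0.748, so R* = 122.
Substitute into dR/dt = 0: 0.186(1 - 122/339) = 0.0196C*.
The bracket is 0.641, giving C* = 0.119/0.0196 = 6.09.

R* ≈ 122, C* ≈ 6.09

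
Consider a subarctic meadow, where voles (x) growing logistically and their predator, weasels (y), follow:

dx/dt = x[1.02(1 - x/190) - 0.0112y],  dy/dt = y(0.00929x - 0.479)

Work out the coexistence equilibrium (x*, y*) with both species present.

x* ≈ 51.6, y* ≈ 66.4

From dy/dt = 0 with y > 0: 0.00929x* = 0.479, so x* = 51.6.
Substitute into dx/dt = 0: 1.02(1 - 51.6/190) = 0.0112y*.
The bracket is 0.729, giving y* = 0.743/0.0112 = 66.4.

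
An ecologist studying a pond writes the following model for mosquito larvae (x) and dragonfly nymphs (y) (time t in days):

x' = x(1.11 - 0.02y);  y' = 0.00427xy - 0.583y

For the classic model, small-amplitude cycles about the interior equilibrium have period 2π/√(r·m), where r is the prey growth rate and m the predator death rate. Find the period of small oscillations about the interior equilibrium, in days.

Here r = 1.11 and m = 0.583, so r·m = 0.647.
ω = √0.647 = 0.804 per day, hence T = 2π/ω ≈ 7.81 days.

T ≈ 7.81 days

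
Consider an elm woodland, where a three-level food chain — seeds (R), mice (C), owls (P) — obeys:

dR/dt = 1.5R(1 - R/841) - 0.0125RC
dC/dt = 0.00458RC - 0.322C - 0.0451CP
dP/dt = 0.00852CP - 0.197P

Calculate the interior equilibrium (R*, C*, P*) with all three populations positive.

From dP/dt = 0: 0.00852C* = 0.197, so C* = 23.1.
From dR/dt = 0: 1.5(1 - R*/841) = 0.0125·23.1, giving R* = 841·(1 - 0.193) = 679.
From dC/dt = 0: 0.00458·679 - 0.322 = 0.0451P*, so P* = 2.79/0.0451 = 61.8.

R* ≈ 679, C* ≈ 23.1, P* ≈ 61.8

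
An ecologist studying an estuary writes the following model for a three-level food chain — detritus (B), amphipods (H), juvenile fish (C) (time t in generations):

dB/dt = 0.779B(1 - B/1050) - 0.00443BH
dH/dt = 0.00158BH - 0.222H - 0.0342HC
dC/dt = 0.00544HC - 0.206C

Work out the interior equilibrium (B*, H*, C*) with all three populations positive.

B* ≈ 824, H* ≈ 37.9, C* ≈ 31.6

From dC/dt = 0: 0.00544H* = 0.206, so H* = 37.9.
From dB/dt = 0: 0.779(1 - B*/1050) = 0.00443·37.9, giving B* = 1050·(1 - 0.215) = 824.
From dH/dt = 0: 0.00158·824 - 0.222 = 0.0342C*, so C* = 1.08/0.0342 = 31.6.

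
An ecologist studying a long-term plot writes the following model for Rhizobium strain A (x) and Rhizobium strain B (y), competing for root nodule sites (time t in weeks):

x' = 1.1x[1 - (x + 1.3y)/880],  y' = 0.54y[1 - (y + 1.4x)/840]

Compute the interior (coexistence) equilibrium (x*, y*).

Setting both brackets to zero gives the nullclines x + 1.3y = 880 and 1.4x + y = 840.
Substituting y = 840 - 1.4x into the first: x(1 - 1.3·1.4) = 880 - 1.3·840.
So x* = -212/-0.82 = 259, and then y* = 840 - 1.4·259 = 478.

x* ≈ 259, y* ≈ 478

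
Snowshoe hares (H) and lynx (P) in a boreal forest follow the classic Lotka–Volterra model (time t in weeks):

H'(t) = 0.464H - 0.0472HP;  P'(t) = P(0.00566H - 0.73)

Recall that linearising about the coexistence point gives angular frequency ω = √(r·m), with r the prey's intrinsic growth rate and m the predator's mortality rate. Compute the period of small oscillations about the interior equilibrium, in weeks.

Here r = 0.464 and m = 0.73, so r·m = 0.339.
ω = √0.339 = 0.582 per week, hence T = 2π/ω ≈ 10.8 weeks.

T ≈ 10.8 weeks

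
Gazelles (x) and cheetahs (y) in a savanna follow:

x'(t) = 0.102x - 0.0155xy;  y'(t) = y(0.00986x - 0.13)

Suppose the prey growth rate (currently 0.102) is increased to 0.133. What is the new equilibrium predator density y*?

y* ≈ 8.58

At the interior fixed point, setting dx/dt = 0 with x > 0 fixes y* = (prey growth rate)/(xy coefficient) — independent of the other coefficients.
With the change, y* = 0.133/0.0155 = 8.58; it rises from 6.58.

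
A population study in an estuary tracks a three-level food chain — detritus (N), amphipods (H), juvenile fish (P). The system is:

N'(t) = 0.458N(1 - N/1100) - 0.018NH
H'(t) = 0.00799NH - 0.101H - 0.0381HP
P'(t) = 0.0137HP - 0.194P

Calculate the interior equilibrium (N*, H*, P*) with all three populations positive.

From dP/dt = 0: 0.0137H* = 0.194, so H* = 14.2.
From dN/dt = 0: 0.458(1 - N*/1100) = 0.018·14.2, giving N* = 1100·(1 - 0.557) = 488.
From dH/dt = 0: 0.00799·488 - 0.101 = 0.0381P*, so P* = 3.8/0.0381 = 99.6.

N* ≈ 488, H* ≈ 14.2, P* ≈ 99.6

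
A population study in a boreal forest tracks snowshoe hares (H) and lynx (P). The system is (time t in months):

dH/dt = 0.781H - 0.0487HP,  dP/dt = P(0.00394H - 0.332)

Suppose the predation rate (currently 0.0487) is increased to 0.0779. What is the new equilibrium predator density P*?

P* ≈ 10

At the interior fixed point, setting dH/dt = 0 with H > 0 fixes P* = (prey growth rate)/(HP coefficient) — independent of the other coefficients.
With the change, P* = 0.781/0.0779 = 10; it falls from 16.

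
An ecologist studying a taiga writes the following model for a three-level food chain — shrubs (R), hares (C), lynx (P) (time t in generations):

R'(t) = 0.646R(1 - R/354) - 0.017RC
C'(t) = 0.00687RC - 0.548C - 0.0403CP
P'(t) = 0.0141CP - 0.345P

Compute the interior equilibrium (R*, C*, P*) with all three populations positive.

From dP/dt = 0: 0.0141C* = 0.345, so C* = 24.5.
From dR/dt = 0: 0.646(1 - R*/354) = 0.017·24.5, giving R* = 354·(1 - 0.644) = 126.
From dC/dt = 0: 0.00687·126 - 0.548 = 0.0403P*, so P* = 0.318/0.0403 = 7.89.

R* ≈ 126, C* ≈ 24.5, P* ≈ 7.89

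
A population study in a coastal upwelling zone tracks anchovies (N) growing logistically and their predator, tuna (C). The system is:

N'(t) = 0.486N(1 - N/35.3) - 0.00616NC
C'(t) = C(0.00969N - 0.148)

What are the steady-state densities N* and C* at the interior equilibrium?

From dC/dt = 0 with C > 0: 0.00969N* = 0.148, so N* = 15.3.
Substitute into dN/dt = 0: 0.486(1 - 15.3/35.3) = 0.00616C*.
The bracket is 0.567, giving C* = 0.276/0.00616 = 44.8.

N* ≈ 15.3, C* ≈ 44.8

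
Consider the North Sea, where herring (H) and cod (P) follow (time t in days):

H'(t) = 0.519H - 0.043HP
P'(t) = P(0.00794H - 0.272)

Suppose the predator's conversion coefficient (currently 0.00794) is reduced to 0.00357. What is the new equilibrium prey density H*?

At the interior fixed point, setting dP/dt = 0 with P > 0 fixes H* = (predator death rate)/(HP coefficient) — independent of the other coefficients.
With the change, H* = 0.272/0.00357 = 76.2; it rises from 34.3.

H* ≈ 76.2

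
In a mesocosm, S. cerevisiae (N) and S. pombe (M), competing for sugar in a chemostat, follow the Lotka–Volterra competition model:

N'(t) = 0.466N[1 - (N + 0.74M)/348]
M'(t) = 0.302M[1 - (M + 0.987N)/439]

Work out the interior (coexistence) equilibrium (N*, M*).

Setting both brackets to zero gives the nullclines N + 0.74M = 348 and 0.987N + M = 439.
Substituting M = 439 - 0.987N into the first: N(1 - 0.74·0.987) = 348 - 0.74·439.
So N* = 23.1/0.27 = 85.8, and then M* = 439 - 0.987·85.8 = 354.

N* ≈ 85.8, M* ≈ 354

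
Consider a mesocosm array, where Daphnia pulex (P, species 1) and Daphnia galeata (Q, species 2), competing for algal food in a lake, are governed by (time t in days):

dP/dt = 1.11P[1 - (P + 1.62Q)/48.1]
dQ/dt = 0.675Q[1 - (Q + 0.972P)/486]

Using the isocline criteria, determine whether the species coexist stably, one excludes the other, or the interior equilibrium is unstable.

species 2 excludes species 1

Compare the nullcline intercepts: K1/α12 = 48.1/1.62 = 29.7 < K2 = 486; K2/α21 = 486/0.972 = 500 > K1 = 48.1.
Since the inequalities point opposite ways, species 2 can invade but species 1 cannot.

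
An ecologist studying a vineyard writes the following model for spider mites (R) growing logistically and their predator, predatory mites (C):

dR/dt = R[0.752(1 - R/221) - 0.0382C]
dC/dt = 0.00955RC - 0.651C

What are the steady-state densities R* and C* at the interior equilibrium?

From dC/dt = 0 with C > 0: 0.00955R* = 0.651, so R* = 68.2.
Substitute into dR/dt = 0: 0.752(1 - 68.2/221) = 0.0382C*.
The bracket is 0.692, giving C* = 0.52/0.0382 = 13.6.

R* ≈ 68.2, C* ≈ 13.6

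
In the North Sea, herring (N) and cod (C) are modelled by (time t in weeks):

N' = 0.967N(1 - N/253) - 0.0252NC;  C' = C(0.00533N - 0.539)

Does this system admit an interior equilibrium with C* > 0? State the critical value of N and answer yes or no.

The predator equation gives dC/dt > 0 only when N > 0.539/0.00533 = 101.
Without the predator, N → K = 253. Since 253 > 101, the predator can invade and persist.

Threshold N = 101; K > 101, so yes, the predator persists.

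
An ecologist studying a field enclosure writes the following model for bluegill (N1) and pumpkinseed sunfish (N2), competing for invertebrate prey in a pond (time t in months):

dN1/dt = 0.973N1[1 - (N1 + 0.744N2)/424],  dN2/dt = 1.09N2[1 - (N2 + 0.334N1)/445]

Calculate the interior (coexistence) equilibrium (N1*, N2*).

N1* ≈ 124, N2* ≈ 404

Setting both brackets to zero gives the nullclines N1 + 0.744N2 = 424 and 0.334N1 + N2 = 445.
Substituting N2 = 445 - 0.334N1 into the first: N1(1 - 0.744·0.334) = 424 - 0.744·445.
So N1* = 92.9/0.752 = 124, and then N2* = 445 - 0.334·124 = 404.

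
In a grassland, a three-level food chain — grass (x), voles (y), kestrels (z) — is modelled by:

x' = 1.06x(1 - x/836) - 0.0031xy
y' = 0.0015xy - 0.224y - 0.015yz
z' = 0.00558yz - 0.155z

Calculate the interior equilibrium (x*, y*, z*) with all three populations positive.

From dz/dt = 0: 0.00558y* = 0.155, so y* = 27.8.
From dx/dt = 0: 1.06(1 - x*/836) = 0.0031·27.8, giving x* = 836·(1 - 0.0812) = 768.
From dy/dt = 0: 0.0015·768 - 0.224 = 0.015z*, so z* = 0.928/0.015 = 61.9.

x* ≈ 768, y* ≈ 27.8, z* ≈ 61.9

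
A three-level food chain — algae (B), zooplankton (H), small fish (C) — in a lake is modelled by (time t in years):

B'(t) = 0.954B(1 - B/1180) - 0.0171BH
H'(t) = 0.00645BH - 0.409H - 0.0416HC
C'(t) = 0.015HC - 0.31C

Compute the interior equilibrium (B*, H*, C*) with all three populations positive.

B* ≈ 743, H* ≈ 20.7, C* ≈ 105

From dC/dt = 0: 0.015H* = 0.31, so H* = 20.7.
From dB/dt = 0: 0.954(1 - B*/1180) = 0.0171·20.7, giving B* = 1180·(1 - 0.37) = 743.
From dH/dt = 0: 0.00645·743 - 0.409 = 0.0416C*, so C* = 4.38/0.0416 = 105.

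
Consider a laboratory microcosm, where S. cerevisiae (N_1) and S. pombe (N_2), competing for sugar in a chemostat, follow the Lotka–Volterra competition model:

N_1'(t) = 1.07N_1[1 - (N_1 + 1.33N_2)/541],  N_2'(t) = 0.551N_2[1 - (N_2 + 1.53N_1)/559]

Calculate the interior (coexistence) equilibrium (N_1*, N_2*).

Setting both brackets to zero gives the nullclines N_1 + 1.33N_2 = 541 and 1.53N_1 + N_2 = 559.
Substituting N_2 = 559 - 1.53N_1 into the first: N_1(1 - 1.33·1.53) = 541 - 1.33·559.
So N_1* = -202/-1.03 = 196, and then N_2* = 559 - 1.53·196 = 260.

N_1* ≈ 196, N_2* ≈ 260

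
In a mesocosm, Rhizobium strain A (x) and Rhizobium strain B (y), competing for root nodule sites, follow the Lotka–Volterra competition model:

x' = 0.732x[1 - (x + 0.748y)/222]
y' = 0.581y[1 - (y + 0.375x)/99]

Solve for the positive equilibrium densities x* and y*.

Setting both brackets to zero gives the nullclines x + 0.748y = 222 and 0.375x + y = 99.
Substituting y = 99 - 0.375x into the first: x(1 - 0.748·0.375) = 222 - 0.748·99.
So x* = 148/0.72 = 206, and then y* = 99 - 0.375·206 = 21.9.

x* ≈ 206, y* ≈ 21.9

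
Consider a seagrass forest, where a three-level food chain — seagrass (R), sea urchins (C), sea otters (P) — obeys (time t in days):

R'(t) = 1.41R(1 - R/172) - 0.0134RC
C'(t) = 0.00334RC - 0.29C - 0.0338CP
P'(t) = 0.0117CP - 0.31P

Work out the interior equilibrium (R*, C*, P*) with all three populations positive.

R* ≈ 129, C* ≈ 26.5, P* ≈ 4.14

From dP/dt = 0: 0.0117C* = 0.31, so C* = 26.5.
From dR/dt = 0: 1.41(1 - R*/172) = 0.0134·26.5, giving R* = 172·(1 - 0.252) = 129.
From dC/dt = 0: 0.00334·129 - 0.29 = 0.0338P*, so P* = 0.14/0.0338 = 4.14.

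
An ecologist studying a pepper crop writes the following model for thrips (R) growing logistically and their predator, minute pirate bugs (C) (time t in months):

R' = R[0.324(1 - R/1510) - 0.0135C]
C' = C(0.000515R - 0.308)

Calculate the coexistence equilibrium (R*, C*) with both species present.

R* ≈ 598, C* ≈ 14.5

From dC/dt = 0 with C > 0: 0.000515R* = 0.308, so R* = 598.
Substitute into dR/dt = 0: 0.324(1 - 598/1510) = 0.0135C*.
The bracket is 0.604, giving C* = 0.196/0.0135 = 14.5.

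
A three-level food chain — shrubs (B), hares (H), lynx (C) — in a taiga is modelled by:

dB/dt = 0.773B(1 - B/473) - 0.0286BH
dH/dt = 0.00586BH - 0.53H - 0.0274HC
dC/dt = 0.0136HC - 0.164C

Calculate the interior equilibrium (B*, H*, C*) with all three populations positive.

B* ≈ 262, H* ≈ 12.1, C* ≈ 36.7

From dC/dt = 0: 0.0136H* = 0.164, so H* = 12.1.
From dB/dt = 0: 0.773(1 - B*/473) = 0.0286·12.1, giving B* = 473·(1 - 0.446) = 262.
From dH/dt = 0: 0.00586·262 - 0.53 = 0.0274C*, so C* = 1.01/0.0274 = 36.7.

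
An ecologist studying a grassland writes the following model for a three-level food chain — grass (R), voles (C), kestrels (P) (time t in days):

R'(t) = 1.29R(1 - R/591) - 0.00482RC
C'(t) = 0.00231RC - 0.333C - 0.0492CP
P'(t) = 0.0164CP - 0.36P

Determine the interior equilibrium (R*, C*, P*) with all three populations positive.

From dP/dt = 0: 0.0164C* = 0.36, so C* = 22.
From dR/dt = 0: 1.29(1 - R*/591) = 0.00482·22, giving R* = 591·(1 - 0.082) = 543.
From dC/dt = 0: 0.00231·543 - 0.333 = 0.0492P*, so P* = 0.92/0.0492 = 18.7.

R* ≈ 543, C* ≈ 22, P* ≈ 18.7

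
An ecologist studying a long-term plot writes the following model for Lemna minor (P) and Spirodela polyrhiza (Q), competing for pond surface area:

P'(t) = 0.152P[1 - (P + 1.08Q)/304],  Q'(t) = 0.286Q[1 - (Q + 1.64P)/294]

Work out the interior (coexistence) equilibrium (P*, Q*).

Setting both brackets to zero gives the nullclines P + 1.08Q = 304 and 1.64P + Q = 294.
Substituting Q = 294 - 1.64P into the first: P(1 - 1.08·1.64) = 304 - 1.08·294.
So P* = -13.5/-0.771 = 17.5, and then Q* = 294 - 1.64·17.5 = 265.

P* ≈ 17.5, Q* ≈ 265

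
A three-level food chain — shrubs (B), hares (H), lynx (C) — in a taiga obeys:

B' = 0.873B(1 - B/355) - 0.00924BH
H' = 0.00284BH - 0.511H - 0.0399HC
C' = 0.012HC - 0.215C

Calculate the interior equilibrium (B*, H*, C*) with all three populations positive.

B* ≈ 288, H* ≈ 17.9, C* ≈ 7.67

From dC/dt = 0: 0.012H* = 0.215, so H* = 17.9.
From dB/dt = 0: 0.873(1 - B*/355) = 0.00924·17.9, giving B* = 355·(1 - 0.19) = 288.
From dH/dt = 0: 0.00284·288 - 0.511 = 0.0399C*, so C* = 0.306/0.0399 = 7.67.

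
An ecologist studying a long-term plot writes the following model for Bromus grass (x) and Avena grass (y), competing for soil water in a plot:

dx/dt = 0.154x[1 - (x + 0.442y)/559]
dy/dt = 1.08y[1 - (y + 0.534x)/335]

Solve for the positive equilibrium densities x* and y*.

x* ≈ 538, y* ≈ 47.8

Setting both brackets to zero gives the nullclines x + 0.442y = 559 and 0.534x + y = 335.
Substituting y = 335 - 0.534x into the first: x(1 - 0.442·0.534) = 559 - 0.442·335.
So x* = 411/0.764 = 538, and then y* = 335 - 0.534·538 = 47.8.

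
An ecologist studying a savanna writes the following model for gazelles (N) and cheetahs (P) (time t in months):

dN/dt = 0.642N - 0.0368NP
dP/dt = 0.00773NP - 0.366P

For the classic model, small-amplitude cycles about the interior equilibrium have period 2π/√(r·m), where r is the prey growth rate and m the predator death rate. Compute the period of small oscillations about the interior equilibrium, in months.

T ≈ 13 months

Here r = 0.642 and m = 0.366, so r·m = 0.235.
ω = √0.235 = 0.485 per month, hence T = 2π/ω ≈ 13 months.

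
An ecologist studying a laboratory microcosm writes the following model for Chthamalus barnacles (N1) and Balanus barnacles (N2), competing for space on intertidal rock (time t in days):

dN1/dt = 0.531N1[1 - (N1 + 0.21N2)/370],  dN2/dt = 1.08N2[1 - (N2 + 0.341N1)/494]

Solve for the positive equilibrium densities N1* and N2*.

Setting both brackets to zero gives the nullclines N1 + 0.21N2 = 370 and 0.341N1 + N2 = 494.
Substituting N2 = 494 - 0.341N1 into the first: N1(1 - 0.21·0.341) = 370 - 0.21·494.
So N1* = 266/0.928 = 287, and then N2* = 494 - 0.341·287 = 396.

N1* ≈ 287, N2* ≈ 396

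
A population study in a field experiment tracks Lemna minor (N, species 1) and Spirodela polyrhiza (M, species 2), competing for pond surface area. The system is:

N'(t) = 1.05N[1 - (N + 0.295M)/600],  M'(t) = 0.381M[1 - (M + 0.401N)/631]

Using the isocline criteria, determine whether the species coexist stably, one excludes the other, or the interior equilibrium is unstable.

stable coexistence

Compare the nullcline intercepts: K1/α12 = 600/0.295 = 2030 > K2 = 631; K2/α21 = 631/0.401 = 1570 > K1 = 600.
Since both inequalities hold, each species can invade when rare, so the interior equilibrium is stable.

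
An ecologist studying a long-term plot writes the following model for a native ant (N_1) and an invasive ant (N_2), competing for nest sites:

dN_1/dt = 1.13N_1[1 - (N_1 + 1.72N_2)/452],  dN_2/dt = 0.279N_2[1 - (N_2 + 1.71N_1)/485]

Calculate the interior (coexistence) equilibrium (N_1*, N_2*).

N_1* ≈ 197, N_2* ≈ 148

Setting both brackets to zero gives the nullclines N_1 + 1.72N_2 = 452 and 1.71N_1 + N_2 = 485.
Substituting N_2 = 485 - 1.71N_1 into the first: N_1(1 - 1.72·1.71) = 452 - 1.72·485.
So N_1* = -382/-1.94 = 197, and then N_2* = 485 - 1.71·197 = 148.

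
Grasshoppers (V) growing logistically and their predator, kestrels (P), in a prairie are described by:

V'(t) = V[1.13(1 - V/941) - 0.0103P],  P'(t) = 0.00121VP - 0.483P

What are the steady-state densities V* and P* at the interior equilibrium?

From dP/dt = 0 with P > 0: 0.00121V* = 0.483, so V* = 399.
Substitute into dV/dt = 0: 1.13(1 - 399/941) = 0.0103P*.
The bracket is 0.576, giving P* = 0.651/0.0103 = 63.2.

V* ≈ 399, P* ≈ 63.2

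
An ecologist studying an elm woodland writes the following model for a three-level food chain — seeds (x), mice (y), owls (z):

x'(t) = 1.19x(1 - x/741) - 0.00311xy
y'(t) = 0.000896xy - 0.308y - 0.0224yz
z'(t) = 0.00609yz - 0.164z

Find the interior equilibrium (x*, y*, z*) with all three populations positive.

From dz/dt = 0: 0.00609y* = 0.164, so y* = 26.9.
From dx/dt = 0: 1.19(1 - x*/741) = 0.00311·26.9, giving x* = 741·(1 - 0.0704) = 689.
From dy/dt = 0: 0.000896·689 - 0.308 = 0.0224z*, so z* = 0.309/0.0224 = 13.8.

x* ≈ 689, y* ≈ 26.9, z* ≈ 13.8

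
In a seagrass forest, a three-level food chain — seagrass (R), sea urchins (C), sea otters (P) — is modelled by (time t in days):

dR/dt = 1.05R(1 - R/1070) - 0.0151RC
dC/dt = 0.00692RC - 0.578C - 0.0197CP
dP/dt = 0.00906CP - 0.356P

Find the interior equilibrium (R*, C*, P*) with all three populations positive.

From dP/dt = 0: 0.00906C* = 0.356, so C* = 39.3.
From dR/dt = 0: 1.05(1 - R*/1070) = 0.0151·39.3, giving R* = 1070·(1 - 0.565) = 465.
From dC/dt = 0: 0.00692·465 - 0.578 = 0.0197P*, so P* = 2.64/0.0197 = 134.

R* ≈ 465, C* ≈ 39.3, P* ≈ 134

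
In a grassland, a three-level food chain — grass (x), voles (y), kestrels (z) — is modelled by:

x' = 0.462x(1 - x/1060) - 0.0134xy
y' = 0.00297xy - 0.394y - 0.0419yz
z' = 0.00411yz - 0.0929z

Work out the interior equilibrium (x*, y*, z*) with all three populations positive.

x* ≈ 365, y* ≈ 22.6, z* ≈ 16.5

From dz/dt = 0: 0.00411y* = 0.0929, so y* = 22.6.
From dx/dt = 0: 0.462(1 - x*/1060) = 0.0134·22.6, giving x* = 1060·(1 - 0.656) = 365.
From dy/dt = 0: 0.00297·365 - 0.394 = 0.0419z*, so z* = 0.69/0.0419 = 16.5.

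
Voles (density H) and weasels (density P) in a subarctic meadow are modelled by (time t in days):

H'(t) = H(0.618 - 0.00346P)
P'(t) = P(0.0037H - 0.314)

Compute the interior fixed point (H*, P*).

Set dP/dt = 0 with P > 0: 0.0037H - 0.314 = 0, so H* = 0.314/0.0037 = 84.9.
Set dH/dt = 0 with H > 0: 0.618 - 0.00346P = 0, so P* = 0.618/0.00346 = 179.

H* ≈ 84.9, P* ≈ 179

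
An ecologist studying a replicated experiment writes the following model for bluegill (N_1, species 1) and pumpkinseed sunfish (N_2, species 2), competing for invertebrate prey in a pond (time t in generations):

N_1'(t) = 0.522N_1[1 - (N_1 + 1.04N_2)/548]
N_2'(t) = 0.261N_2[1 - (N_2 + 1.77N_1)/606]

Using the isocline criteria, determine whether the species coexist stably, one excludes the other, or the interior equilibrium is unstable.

Compare the nullcline intercepts: K1/α12 = 548/1.04 = 527 < K2 = 606; K2/α21 = 606/1.77 = 342 < K1 = 548.
Since both are reversed, neither can invade when rare; the interior point is a saddle.

unstable coexistence (outcome depends on initial conditions)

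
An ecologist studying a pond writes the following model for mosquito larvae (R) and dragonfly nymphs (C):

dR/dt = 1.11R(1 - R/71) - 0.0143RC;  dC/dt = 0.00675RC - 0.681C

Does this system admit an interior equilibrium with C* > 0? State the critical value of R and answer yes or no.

Threshold R = 101; K < 101, so no, the predator goes extinct.

The predator equation gives dC/dt > 0 only when R > 0.681/0.00675 = 101.
Without the predator, R → K = 71. Since 71 < 101, the predator cannot invade.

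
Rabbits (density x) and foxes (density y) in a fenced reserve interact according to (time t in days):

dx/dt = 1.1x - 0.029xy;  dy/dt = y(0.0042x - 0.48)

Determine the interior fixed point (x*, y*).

Set dy/dt = 0 with y > 0: 0.0042x - 0.48 = 0, so x* = 0.48/0.0042 = 114.
Set dx/dt = 0 with x > 0: 1.1 - 0.029y = 0, so y* = 1.1/0.029 = 37.9.

x* ≈ 114, y* ≈ 37.9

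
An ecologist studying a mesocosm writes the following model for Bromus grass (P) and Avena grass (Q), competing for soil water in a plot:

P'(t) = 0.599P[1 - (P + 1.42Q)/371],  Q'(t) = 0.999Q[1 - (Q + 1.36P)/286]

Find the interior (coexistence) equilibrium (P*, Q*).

P* ≈ 37.7, Q* ≈ 235

Setting both brackets to zero gives the nullclines P + 1.42Q = 371 and 1.36P + Q = 286.
Substituting Q = 286 - 1.36P into the first: P(1 - 1.42·1.36) = 371 - 1.42·286.
So P* = -35.1/-0.931 = 37.7, and then Q* = 286 - 1.36·37.7 = 235.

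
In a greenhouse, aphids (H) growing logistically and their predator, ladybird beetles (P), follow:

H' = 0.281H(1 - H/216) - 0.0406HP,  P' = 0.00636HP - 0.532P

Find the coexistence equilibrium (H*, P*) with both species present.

H* ≈ 83.6, P* ≈ 4.24

From dP/dt = 0 with P > 0: 0.00636H* = 0.532, so H* = 83.6.
Substitute into dH/dt = 0: 0.281(1 - 83.6/216) = 0.0406P*.
The bracket is 0.613, giving P* = 0.172/0.0406 = 4.24.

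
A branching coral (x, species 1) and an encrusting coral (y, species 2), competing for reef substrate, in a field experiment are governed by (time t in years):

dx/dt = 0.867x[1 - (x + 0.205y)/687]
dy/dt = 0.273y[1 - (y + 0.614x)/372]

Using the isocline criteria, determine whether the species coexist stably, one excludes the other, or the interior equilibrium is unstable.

species 1 excludes species 2

Compare the nullcline intercepts: K1/α12 = 687/0.205 = 3350 > K2 = 372; K2/α21 = 372/0.614 = 606 < K1 = 687.
Since the inequalities point opposite ways, species 1 can invade but species 2 cannot.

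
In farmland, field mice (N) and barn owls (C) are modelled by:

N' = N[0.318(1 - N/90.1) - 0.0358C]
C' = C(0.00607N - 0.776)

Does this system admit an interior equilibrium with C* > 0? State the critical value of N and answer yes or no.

Threshold N = 128; K < 128, so no, the predator goes extinct.

The predator equation gives dC/dt > 0 only when N > 0.776/0.00607 = 128.
Without the predator, N → K = 90.1. Since 90.1 < 128, the predator cannot invade.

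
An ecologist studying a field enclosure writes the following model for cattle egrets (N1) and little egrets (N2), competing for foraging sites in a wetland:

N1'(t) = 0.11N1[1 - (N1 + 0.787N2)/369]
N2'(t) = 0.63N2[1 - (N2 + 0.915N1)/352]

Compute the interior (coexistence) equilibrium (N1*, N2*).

N1* ≈ 329, N2* ≈ 51.3

Setting both brackets to zero gives the nullclines N1 + 0.787N2 = 369 and 0.915N1 + N2 = 352.
Substituting N2 = 352 - 0.915N1 into the first: N1(1 - 0.787·0.915) = 369 - 0.787·352.
So N1* = 92/0.28 = 329, and then N2* = 352 - 0.915·329 = 51.3.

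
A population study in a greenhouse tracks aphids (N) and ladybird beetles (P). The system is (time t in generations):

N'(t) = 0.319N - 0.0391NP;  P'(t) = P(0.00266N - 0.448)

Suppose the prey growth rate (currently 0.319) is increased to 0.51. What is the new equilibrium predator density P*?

At the interior fixed point, setting dN/dt = 0 with N > 0 fixes P* = (prey growth rate)/(NP coefficient) — independent of the other coefficients.
With the change, P* = 0.51/0.0391 = 13; it rises from 8.16.

P* ≈ 13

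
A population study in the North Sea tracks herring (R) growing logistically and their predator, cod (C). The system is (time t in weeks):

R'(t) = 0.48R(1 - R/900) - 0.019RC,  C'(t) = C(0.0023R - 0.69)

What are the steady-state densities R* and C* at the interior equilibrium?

From dC/dt = 0 with C > 0: 0.0023R* = 0.69, so R* = 300.
Substitute into dR/dt = 0: 0.48(1 - 300/900) = 0.019C*.
The bracket is 0.667, giving C* = 0.32/0.019 = 16.8.

R* ≈ 300, C* ≈ 16.8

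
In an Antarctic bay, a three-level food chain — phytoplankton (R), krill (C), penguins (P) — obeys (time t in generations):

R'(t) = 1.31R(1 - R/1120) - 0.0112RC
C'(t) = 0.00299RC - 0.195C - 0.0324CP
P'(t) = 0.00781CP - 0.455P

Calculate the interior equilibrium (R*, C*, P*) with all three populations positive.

R* ≈ 562, C* ≈ 58.3, P* ≈ 45.9

From dP/dt = 0: 0.00781C* = 0.455, so C* = 58.3.
From dR/dt = 0: 1.31(1 - R*/1120) = 0.0112·58.3, giving R* = 1120·(1 - 0.498) = 562.
From dC/dt = 0: 0.00299·562 - 0.195 = 0.0324P*, so P* = 1.49/0.0324 = 45.9.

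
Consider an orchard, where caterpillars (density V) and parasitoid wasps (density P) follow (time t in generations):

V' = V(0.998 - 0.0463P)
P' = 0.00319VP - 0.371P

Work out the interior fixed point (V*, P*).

V* ≈ 116, P* ≈ 21.6

Set dP/dt = 0 with P > 0: 0.00319V - 0.371 = 0, so V* = 0.371/0.00319 = 116.
Set dV/dt = 0 with V > 0: 0.998 - 0.0463P = 0, so P* = 0.998/0.0463 = 21.6.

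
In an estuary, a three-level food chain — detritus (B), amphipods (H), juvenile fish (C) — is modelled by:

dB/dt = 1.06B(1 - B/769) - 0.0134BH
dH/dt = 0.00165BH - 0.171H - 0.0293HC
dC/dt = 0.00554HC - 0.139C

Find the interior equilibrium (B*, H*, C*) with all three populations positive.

B* ≈ 525, H* ≈ 25.1, C* ≈ 23.7

From dC/dt = 0: 0.00554H* = 0.139, so H* = 25.1.
From dB/dt = 0: 1.06(1 - B*/769) = 0.0134·25.1, giving B* = 769·(1 - 0.317) = 525.
From dH/dt = 0: 0.00165·525 - 0.171 = 0.0293C*, so C* = 0.695/0.0293 = 23.7.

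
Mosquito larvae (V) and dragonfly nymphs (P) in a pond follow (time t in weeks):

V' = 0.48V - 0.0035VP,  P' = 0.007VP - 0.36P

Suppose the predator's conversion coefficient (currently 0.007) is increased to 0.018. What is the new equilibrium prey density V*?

V* ≈ 20

At the interior fixed point, setting dP/dt = 0 with P > 0 fixes V* = (predator death rate)/(VP coefficient) — independent of the other coefficients.
With the change, V* = 0.36/0.018 = 20; it falls from 51.4.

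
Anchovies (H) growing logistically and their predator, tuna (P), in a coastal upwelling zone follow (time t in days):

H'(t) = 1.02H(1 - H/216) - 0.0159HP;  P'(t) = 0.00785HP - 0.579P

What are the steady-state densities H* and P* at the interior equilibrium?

H* ≈ 73.8, P* ≈ 42.2

From dP/dt = 0 with P > 0: 0.00785H* = 0.579, so H* = 73.8.
Substitute into dH/dt = 0: 1.02(1 - 73.8/216) = 0.0159P*.
The bracket is 0.659, giving P* = 0.672/0.0159 = 42.2.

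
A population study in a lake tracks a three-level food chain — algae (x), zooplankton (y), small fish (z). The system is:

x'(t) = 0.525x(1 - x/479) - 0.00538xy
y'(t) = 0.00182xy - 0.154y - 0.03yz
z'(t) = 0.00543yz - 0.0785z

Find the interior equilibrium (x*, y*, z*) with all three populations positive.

x* ≈ 408, y* ≈ 14.5, z* ≈ 19.6

From dz/dt = 0: 0.00543y* = 0.0785, so y* = 14.5.
From dx/dt = 0: 0.525(1 - x*/479) = 0.00538·14.5, giving x* = 479·(1 - 0.148) = 408.
From dy/dt = 0: 0.00182·408 - 0.154 = 0.03z*, so z* = 0.589/0.03 = 19.6.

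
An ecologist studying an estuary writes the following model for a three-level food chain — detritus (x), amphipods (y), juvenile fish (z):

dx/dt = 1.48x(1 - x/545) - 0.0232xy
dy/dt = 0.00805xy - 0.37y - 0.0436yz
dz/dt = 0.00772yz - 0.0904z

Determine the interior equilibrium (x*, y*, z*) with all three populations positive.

x* ≈ 445, y* ≈ 11.7, z* ≈ 73.7

From dz/dt = 0: 0.00772y* = 0.0904, so y* = 11.7.
From dx/dt = 0: 1.48(1 - x*/545) = 0.0232·11.7, giving x* = 545·(1 - 0.184) = 445.
From dy/dt = 0: 0.00805·445 - 0.37 = 0.0436z*, so z* = 3.21/0.0436 = 73.7.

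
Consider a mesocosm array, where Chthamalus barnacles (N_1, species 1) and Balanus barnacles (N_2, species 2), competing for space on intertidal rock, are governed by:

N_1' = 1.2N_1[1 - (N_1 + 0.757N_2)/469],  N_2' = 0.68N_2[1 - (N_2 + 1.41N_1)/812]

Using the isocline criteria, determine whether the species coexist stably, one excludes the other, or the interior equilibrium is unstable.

Compare the nullcline intercepts: K1/α12 = 469/0.757 = 620 < K2 = 812; K2/α21 = 812/1.41 = 576 > K1 = 469.
Since the inequalities point opposite ways, species 2 can invade but species 1 cannot.

species 2 excludes species 1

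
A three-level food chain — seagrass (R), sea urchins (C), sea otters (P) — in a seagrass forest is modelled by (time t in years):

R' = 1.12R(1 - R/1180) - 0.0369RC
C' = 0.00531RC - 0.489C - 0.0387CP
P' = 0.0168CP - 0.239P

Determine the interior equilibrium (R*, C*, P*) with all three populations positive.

From dP/dt = 0: 0.0168C* = 0.239, so C* = 14.2.
From dR/dt = 0: 1.12(1 - R*/1180) = 0.0369·14.2, giving R* = 1180·(1 - 0.469) = 627.
From dC/dt = 0: 0.00531·627 - 0.489 = 0.0387P*, so P* = 2.84/0.0387 = 73.4.

R* ≈ 627, C* ≈ 14.2, P* ≈ 73.4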